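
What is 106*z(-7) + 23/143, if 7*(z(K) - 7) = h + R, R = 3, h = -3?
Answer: 106129/143 ≈ 742.16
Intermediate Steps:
z(K) = 7 (z(K) = 7 + (-3 + 3)/7 = 7 + (1/7)*0 = 7 + 0 = 7)
106*z(-7) + 23/143 = 106*7 + 23/143 = 742 + 23*(1/143) = 742 + 23/143 = 106129/143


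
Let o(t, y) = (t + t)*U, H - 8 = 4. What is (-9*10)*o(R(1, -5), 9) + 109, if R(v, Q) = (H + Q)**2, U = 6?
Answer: -52811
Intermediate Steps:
H = 12 (H = 8 + 4 = 12)
R(v, Q) = (12 + Q)**2
o(t, y) = 12*t (o(t, y) = (t + t)*6 = (2*t)*6 = 12*t)
(-9*10)*o(R(1, -5), 9) + 109 = (-9*10)*(12*(12 - 5)**2) + 109 = -1080*7**2 + 109 = -1080*49 + 109 = -90*588 + 109 = -52920 + 109 = -52811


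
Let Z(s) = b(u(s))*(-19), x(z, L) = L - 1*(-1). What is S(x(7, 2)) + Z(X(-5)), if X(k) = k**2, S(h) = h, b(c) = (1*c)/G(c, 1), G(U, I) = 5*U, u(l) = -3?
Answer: -4/5 ≈ -0.80000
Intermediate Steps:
b(c) = 1/5 (b(c) = (1*c)/((5*c)) = c*(1/(5*c)) = 1/5)
x(z, L) = 1 + L (x(z, L) = L + 1 = 1 + L)
Z(s) = -19/5 (Z(s) = (1/5)*(-19) = -19/5)
S(x(7, 2)) + Z(X(-5)) = (1 + 2) - 19/5 = 3 - 19/5 = -4/5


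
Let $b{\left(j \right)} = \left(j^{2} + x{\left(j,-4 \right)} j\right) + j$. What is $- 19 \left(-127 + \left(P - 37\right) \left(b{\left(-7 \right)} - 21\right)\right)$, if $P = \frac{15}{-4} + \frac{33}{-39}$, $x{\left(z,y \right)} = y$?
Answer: $\frac{2139229}{52} \approx 41139.0$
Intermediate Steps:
$b{\left(j \right)} = j^{2} - 3 j$ ($b{\left(j \right)} = \left(j^{2} - 4 j\right) + j = j^{2} - 3 j$)
$P = - \frac{239}{52}$ ($P = 15 \left(- \frac{1}{4}\right) + 33 \left(- \frac{1}{39}\right) = - \frac{15}{4} - \frac{11}{13} = - \frac{239}{52} \approx -4.5962$)
$- 19 \left(-127 + \left(P - 37\right) \left(b{\left(-7 \right)} - 21\right)\right) = - 19 \left(-127 + \left(- \frac{239}{52} - 37\right) \left(- 7 \left(-3 - 7\right) - 21\right)\right) = - 19 \left(-127 - \frac{2163 \left(\left(-7\right) \left(-10\right) - 21\right)}{52}\right) = - 19 \left(-127 - \frac{2163 \left(70 - 21\right)}{52}\right) = - 19 \left(-127 - \frac{105987}{52}\right) = \left(-19\right) \left(- \frac{112591}{52}\right) = \frac{2139229}{52}$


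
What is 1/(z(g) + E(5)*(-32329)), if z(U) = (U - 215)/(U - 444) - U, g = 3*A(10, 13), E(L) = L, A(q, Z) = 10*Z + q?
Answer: -24/3889765 ≈ -6.1700e-6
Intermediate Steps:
A(q, Z) = q + 10*Z
g = 420 (g = 3*(10 + 10*13) = 3*(10 + 130) = 3*140 = 420)
z(U) = -U + (-215 + U)/(-444 + U) (z(U) = (-215 + U)/(-444 + U) - U = -U + (-215 + U)/(-444 + U))
1/(z(g) + E(5)*(-32329)) = 1/((-215 - 1*420**2 + 445*420)/(-444 + 420) + 5*(-32329)) = 1/((-215 - 1*176400 + 186900)/(-24) - 161645) = 1/(-(-215 - 176400 + 186900)/24 - 161645) = 1/(-1/24*10285 - 161645) = 1/(-10285/24 - 161645) = 1/(-3889765/24) = -24/3889765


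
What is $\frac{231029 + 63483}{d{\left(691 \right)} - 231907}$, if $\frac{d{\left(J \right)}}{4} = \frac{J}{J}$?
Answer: $- \frac{294512}{231903} \approx -1.27$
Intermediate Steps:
$d{\left(J \right)} = 4$ ($d{\left(J \right)} = 4 \frac{J}{J} = 4 \cdot 1 = 4$)
$\frac{231029 + 63483}{d{\left(691 \right)} - 231907} = \frac{231029 + 63483}{4 - 231907} = \frac{294512}{-231903} = 294512 \left(- \frac{1}{231903}\right) = - \frac{294512}{231903}$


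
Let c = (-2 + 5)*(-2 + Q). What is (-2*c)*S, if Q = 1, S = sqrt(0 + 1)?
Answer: 6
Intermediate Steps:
S = 1 (S = sqrt(1) = 1)
c = -3 (c = (-2 + 5)*(-2 + 1) = 3*(-1) = -3)
(-2*c)*S = -2*(-3)*1 = 6*1 = 6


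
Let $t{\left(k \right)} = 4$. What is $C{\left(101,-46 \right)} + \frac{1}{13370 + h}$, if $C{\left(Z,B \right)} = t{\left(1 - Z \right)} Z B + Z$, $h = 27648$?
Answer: $- \frac{758135693}{41018} \approx -18483.0$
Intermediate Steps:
$C{\left(Z,B \right)} = Z + 4 B Z$ ($C{\left(Z,B \right)} = 4 Z B + Z = 4 B Z + Z = Z + 4 B Z$)
$C{\left(101,-46 \right)} + \frac{1}{13370 + h} = 101 \left(1 + 4 \left(-46\right)\right) + \frac{1}{13370 + 27648} = 101 \left(1 - 184\right) + \frac{1}{41018} = 101 \left(-183\right) + \frac{1}{41018} = -18483 + \frac{1}{41018} = - \frac{758135693}{41018}$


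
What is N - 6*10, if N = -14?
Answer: -74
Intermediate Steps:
N - 6*10 = -14 - 6*10 = -14 - 60 = -74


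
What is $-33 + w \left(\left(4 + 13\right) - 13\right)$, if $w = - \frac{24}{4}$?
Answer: $-57$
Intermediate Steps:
$w = -6$ ($w = \left(-24\right) \frac{1}{4} = -6$)
$-33 + w \left(\left(4 + 13\right) - 13\right) = -33 - 6 \left(\left(4 + 13\right) - 13\right) = -33 - 6 \left(17 - 13\right) = -33 - 24 = -57$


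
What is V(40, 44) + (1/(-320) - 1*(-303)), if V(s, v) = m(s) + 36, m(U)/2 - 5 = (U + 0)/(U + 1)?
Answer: 4604439/13120 ≈ 350.95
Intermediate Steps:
m(U) = 10 + 2*U/(1 + U) (m(U) = 10 + 2*((U + 0)/(U + 1)) = 10 + 2*(U/(1 + U)) = 10 + 2*U/(1 + U))
V(s, v) = 36 + 2*(5 + 6*s)/(1 + s) (V(s, v) = 2*(5 + 6*s)/(1 + s) + 36 = 36 + 2*(5 + 6*s)/(1 + s))
V(40, 44) + (1/(-320) - 1*(-303)) = 2*(23 + 24*40)/(1 + 40) + (1/(-320) - 1*(-303)) = 2*(23 + 960)/41 + (-1/320 + 303) = 2*(1/41)*983 + 96959/320 = 1966/41 + 96959/320 = 4604439/13120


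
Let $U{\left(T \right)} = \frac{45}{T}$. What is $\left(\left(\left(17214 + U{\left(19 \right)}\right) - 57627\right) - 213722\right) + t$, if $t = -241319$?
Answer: $- \frac{9413581}{19} \approx -4.9545 \cdot 10^{5}$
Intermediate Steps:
$\left(\left(\left(17214 + U{\left(19 \right)}\right) - 57627\right) - 213722\right) + t = \left(\left(\left(17214 + \frac{45}{19}\right) - 57627\right) - 213722\right) - 241319 = \left(\left(\frac{327111}{19} - 57627\right) - 213722\right) - 241319 = \left(- \frac{767802}{19} - 213722\right) - 241319 = - \frac{4828520}{19} - 241319 = - \frac{9413581}{19}$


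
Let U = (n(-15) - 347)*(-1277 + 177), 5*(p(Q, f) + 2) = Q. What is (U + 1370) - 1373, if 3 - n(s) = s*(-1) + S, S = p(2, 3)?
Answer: 393137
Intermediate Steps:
p(Q, f) = -2 + Q/5
S = -8/5 (S = -2 + (⅕)*2 = -2 + ⅖ = -8/5 ≈ -1.6000)
n(s) = 23/5 + s (n(s) = 3 - (s*(-1) - 8/5) = 3 - (-s - 8/5) = 3 - (-8/5 - s) = 3 + (8/5 + s) = 23/5 + s)
U = 393140 (U = ((23/5 - 15) - 347)*(-1277 + 177) = (-52/5 - 347)*(-1100) = -1787/5*(-1100) = 393140)
(U + 1370) - 1373 = (393140 + 1370) - 1373 = 394510 - 1373 = 393137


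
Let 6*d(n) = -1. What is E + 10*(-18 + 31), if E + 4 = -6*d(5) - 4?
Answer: 123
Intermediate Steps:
d(n) = -1/6 (d(n) = (1/6)*(-1) = -1/6)
E = -7 (E = -4 + (-6*(-1/6) - 4) = -4 + (1 - 4) = -4 - 3 = -7)
E + 10*(-18 + 31) = -7 + 10*(-18 + 31) = -7 + 10*13 = -7 + 130 = 123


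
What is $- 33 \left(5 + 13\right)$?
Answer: $-594$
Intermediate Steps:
$- 33 \left(5 + 13\right) = \left(-33\right) 18 = -594$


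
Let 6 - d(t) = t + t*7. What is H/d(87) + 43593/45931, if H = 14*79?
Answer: -450446/688965 ≈ -0.65380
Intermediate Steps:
H = 1106
d(t) = 6 - 8*t (d(t) = 6 - (t + t*7) = 6 - (t + 7*t) = 6 - 8*t)
H/d(87) + 43593/45931 = 1106/(6 - 8*87) + 43593/45931 = 1106/(6 - 696) + 43593*(1/45931) = 1106/(-690) + 43593/45931 = 1106*(-1/690) + 43593/45931 = -553/345 + 43593/45931 = -450446/688965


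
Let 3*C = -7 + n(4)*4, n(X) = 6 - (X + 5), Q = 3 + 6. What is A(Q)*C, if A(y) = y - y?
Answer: 0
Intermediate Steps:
Q = 9
n(X) = 1 - X (n(X) = 6 - (5 + X) = 6 + (-5 - X) = 1 - X)
A(y) = 0
C = -19/3 (C = (-7 + (1 - 1*4)*4)/3 = (-7 + (1 - 4)*4)/3 = (-7 - 3*4)/3 = (-7 - 12)/3 = (⅓)*(-19) = -19/3 ≈ -6.3333)
A(Q)*C = 0*(-19/3) = 0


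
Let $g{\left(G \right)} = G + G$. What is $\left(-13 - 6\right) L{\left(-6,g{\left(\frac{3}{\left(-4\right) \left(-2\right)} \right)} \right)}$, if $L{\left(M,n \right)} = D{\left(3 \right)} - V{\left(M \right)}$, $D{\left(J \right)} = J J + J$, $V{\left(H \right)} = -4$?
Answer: $-304$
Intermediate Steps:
$g{\left(G \right)} = 2 G$
$D{\left(J \right)} = J + J^{2}$ ($D{\left(J \right)} = J^{2} + J = J + J^{2}$)
$L{\left(M,n \right)} = 16$ ($L{\left(M,n \right)} = 3 \left(1 + 3\right) - -4 = 3 \cdot 4 + 4 = 12 + 4 = 16$)
$\left(-13 - 6\right) L{\left(-6,g{\left(\frac{3}{\left(-4\right) \left(-2\right)} \right)} \right)} = \left(-13 - 6\right) 16 = \left(-19\right) 16 = -304$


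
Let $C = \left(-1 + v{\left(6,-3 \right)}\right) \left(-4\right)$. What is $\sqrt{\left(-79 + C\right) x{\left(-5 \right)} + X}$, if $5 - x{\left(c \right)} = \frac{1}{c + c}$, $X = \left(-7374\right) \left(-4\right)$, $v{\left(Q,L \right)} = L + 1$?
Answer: $\frac{\sqrt{2915430}}{10} \approx 170.75$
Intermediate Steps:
$v{\left(Q,L \right)} = 1 + L$
$X = 29496$
$C = 12$ ($C = \left(-1 + \left(1 - 3\right)\right) \left(-4\right) = \left(-1 - 2\right) \left(-4\right) = \left(-3\right) \left(-4\right) = 12$)
$x{\left(c \right)} = 5 - \frac{1}{2 c}$ ($x{\left(c \right)} = 5 - \frac{1}{c + c} = 5 - \frac{1}{2 c}$)
$\sqrt{\left(-79 + C\right) x{\left(-5 \right)} + X} = \sqrt{\left(-79 + 12\right) \left(5 - \frac{1}{2 \left(-5\right)}\right) + 29496} = \sqrt{- 67 \left(5 - - \frac{1}{10}\right) + 29496} = \sqrt{- 67 \left(5 + \frac{1}{10}\right) + 29496} = \sqrt{\left(-67\right) \frac{51}{10} + 29496} = \sqrt{- \frac{3417}{10} + 29496} = \sqrt{\frac{291543}{10}} = \frac{\sqrt{2915430}}{10}$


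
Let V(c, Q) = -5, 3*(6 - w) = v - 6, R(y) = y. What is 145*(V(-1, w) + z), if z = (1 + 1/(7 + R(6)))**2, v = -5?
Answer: -94105/169 ≈ -556.83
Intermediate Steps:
w = 29/3 (w = 6 - (-5 - 6)/3 = 6 - 1/3*(-11) = 6 + 11/3 = 29/3 ≈ 9.6667)
z = 196/169 (z = (1 + 1/(7 + 6))**2 = (1 + 1/13)**2 = (14/13)**2 = 196/169 ≈ 1.1598)
145*(V(-1, w) + z) = 145*(-5 + 196/169) = 145*(-649/169) = -94105/169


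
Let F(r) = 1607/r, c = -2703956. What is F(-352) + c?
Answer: -951794119/352 ≈ -2.7040e+6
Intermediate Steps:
F(-352) + c = 1607/(-352) - 2703956 = 1607*(-1/352) - 2703956 = -1607/352 - 2703956 = -951794119/352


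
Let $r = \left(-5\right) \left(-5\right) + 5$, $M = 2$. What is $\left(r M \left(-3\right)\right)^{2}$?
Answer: $32400$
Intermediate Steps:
$r = 30$ ($r = 25 + 5 = 30$)
$\left(r M \left(-3\right)\right)^{2} = \left(30 \cdot 2 \left(-3\right)\right)^{2} = \left(60 \left(-3\right)\right)^{2} = \left(-180\right)^{2} = 32400$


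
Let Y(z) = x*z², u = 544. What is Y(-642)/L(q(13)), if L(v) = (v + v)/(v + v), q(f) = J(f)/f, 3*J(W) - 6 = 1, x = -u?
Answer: -224217216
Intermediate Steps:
x = -544 (x = -1*544 = -544)
Y(z) = -544*z²
J(W) = 7/3 (J(W) = 2 + (⅓)*1 = 2 + ⅓ = 7/3)
q(f) = 7/(3*f)
L(v) = 1 (L(v) = (2*v)/((2*v)) = (2*v)*(1/(2*v)) = 1)
Y(-642)/L(q(13)) = -544*(-642)²/1 = -544*412164*1 = -224217216*1 = -224217216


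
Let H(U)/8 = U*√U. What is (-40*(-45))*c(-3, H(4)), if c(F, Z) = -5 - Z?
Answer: -124200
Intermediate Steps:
H(U) = 8*U^(3/2) (H(U) = 8*(U*√U) = 8*U^(3/2))
(-40*(-45))*c(-3, H(4)) = (-40*(-45))*(-5 - 8*4^(3/2)) = 1800*(-5 - 8*8) = 1800*(-5 - 1*64) = 1800*(-5 - 64) = 1800*(-69) = -124200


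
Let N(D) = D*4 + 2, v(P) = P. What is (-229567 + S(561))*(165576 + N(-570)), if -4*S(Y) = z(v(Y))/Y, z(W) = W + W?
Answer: -37487913615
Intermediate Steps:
z(W) = 2*W
S(Y) = -½ (S(Y) = -2*Y/(4*Y) = -¼*2 = -½)
N(D) = 2 + 4*D (N(D) = 4*D + 2 = 2 + 4*D)
(-229567 + S(561))*(165576 + N(-570)) = (-229567 - ½)*(165576 + (2 + 4*(-570))) = -459135*(165576 + (2 - 2280))/2 = -459135*(165576 - 2278)/2 = -459135/2*163298 = -37487913615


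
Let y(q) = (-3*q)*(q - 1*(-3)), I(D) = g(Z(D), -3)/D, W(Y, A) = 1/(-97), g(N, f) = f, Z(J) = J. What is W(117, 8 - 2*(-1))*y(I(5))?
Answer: -108/2425 ≈ -0.044536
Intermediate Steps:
W(Y, A) = -1/97
I(D) = -3/D
y(q) = -3*q*(3 + q) (y(q) = (-3*q)*(q + 3) = (-3*q)*(3 + q) = -3*q*(3 + q))
W(117, 8 - 2*(-1))*y(I(5)) = -(-3)*(-3/5)*(3 - 3/5)/97 = -(-3)*(-3*1/5)*(3 - 3*1/5)/97 = -(-3)*(-3)*(3 - 3/5)/(97*5) = -(-3)*(-3)*12/(97*5*5) = -1/97*108/25 = -108/2425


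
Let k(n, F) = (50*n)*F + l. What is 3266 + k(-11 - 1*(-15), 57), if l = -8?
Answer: 14658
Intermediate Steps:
k(n, F) = -8 + 50*F*n (k(n, F) = (50*n)*F - 8 = 50*F*n - 8 = -8 + 50*F*n)
3266 + k(-11 - 1*(-15), 57) = 3266 + (-8 + 50*57*(-11 - 1*(-15))) = 3266 + (-8 + 50*57*(-11 + 15)) = 3266 + (-8 + 50*57*4) = 3266 + (-8 + 11400) = 3266 + 11392 = 14658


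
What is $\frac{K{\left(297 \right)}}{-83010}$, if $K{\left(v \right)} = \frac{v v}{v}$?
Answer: $- \frac{99}{27670} \approx -0.0035779$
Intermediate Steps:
$K{\left(v \right)} = v$ ($K{\left(v \right)} = \frac{v^{2}}{v} = v$)
$\frac{K{\left(297 \right)}}{-83010} = \frac{297}{-83010} = 297 \left(- \frac{1}{83010}\right) = - \frac{99}{27670}$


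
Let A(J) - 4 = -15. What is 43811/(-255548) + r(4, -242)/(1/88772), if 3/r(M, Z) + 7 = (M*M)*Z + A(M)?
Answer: -34113472979/497040860 ≈ -68.633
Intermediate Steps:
A(J) = -11 (A(J) = 4 - 15 = -11)
r(M, Z) = 3/(-18 + Z*M**2) (r(M, Z) = 3/(-7 + ((M*M)*Z - 11)) = 3/(-7 + (M**2*Z - 11)) = 3/(-7 + (Z*M**2 - 11)) = 3/(-7 + (-11 + Z*M**2)) = 3/(-18 + Z*M**2))
43811/(-255548) + r(4, -242)/(1/88772) = 43811/(-255548) + (3/(-18 - 242*4**2))/(1/88772) = 43811*(-1/255548) + (3/(-18 - 242*16))/(1/88772) = -43811/255548 + (3/(-18 - 3872))*88772 = -43811/255548 + (3/(-3890))*88772 = -43811/255548 + (3*(-1/3890))*88772 = -43811/255548 - 3/3890*88772 = -43811/255548 - 133158/1945 = -34113472979/497040860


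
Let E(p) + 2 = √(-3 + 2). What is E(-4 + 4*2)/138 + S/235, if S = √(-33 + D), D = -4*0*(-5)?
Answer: -1/69 + I/138 + I*√33/235 ≈ -0.014493 + 0.031691*I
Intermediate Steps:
D = 0 (D = 0*(-5) = 0)
E(p) = -2 + I (E(p) = -2 + √(-3 + 2) = -2 + √(-1) = -2 + I)
S = I*√33 (S = √(-33 + 0) = √(-33) = I*√33 ≈ 5.7446*I)
E(-4 + 4*2)/138 + S/235 = (-2 + I)/138 + (I*√33)/235 = (-2 + I)*(1/138) + (I*√33)*(1/235) = (-1/69 + I/138) + I*√33/235 = -1/69 + I/138 + I*√33/235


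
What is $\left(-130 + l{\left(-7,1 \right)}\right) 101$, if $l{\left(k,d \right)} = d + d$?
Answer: $-12928$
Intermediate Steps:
$l{\left(k,d \right)} = 2 d$
$\left(-130 + l{\left(-7,1 \right)}\right) 101 = \left(-130 + 2 \cdot 1\right) 101 = \left(-130 + 2\right) 101 = \left(-128\right) 101 = -12928$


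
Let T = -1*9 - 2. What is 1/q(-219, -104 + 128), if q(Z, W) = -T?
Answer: 1/11 ≈ 0.090909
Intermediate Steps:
T = -11 (T = -9 - 2 = -11)
q(Z, W) = 11 (q(Z, W) = -1*(-11) = 11)
1/q(-219, -104 + 128) = 1/11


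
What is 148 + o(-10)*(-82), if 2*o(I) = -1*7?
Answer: 435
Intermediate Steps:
o(I) = -7/2 (o(I) = (-1*7)/2 = (½)*(-7) = -7/2)
148 + o(-10)*(-82) = 148 - 7/2*(-82) = 148 + 287 = 435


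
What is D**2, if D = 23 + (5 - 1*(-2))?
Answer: 900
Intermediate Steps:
D = 30 (D = 23 + (5 + 2) = 23 + 7 = 30)
D**2 = 30**2 = 900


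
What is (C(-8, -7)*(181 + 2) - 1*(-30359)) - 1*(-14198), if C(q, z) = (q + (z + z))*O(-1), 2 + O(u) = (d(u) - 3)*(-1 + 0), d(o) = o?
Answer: 36505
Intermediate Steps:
O(u) = 1 - u (O(u) = -2 + (u - 3)*(-1 + 0) = -2 + (-3 + u)*(-1) = -2 + (3 - u) = 1 - u)
C(q, z) = 2*q + 4*z (C(q, z) = (q + (z + z))*(1 - 1*(-1)) = (q + 2*z)*(1 + 1) = (q + 2*z)*2 = 2*q + 4*z)
(C(-8, -7)*(181 + 2) - 1*(-30359)) - 1*(-14198) = ((2*(-8) + 4*(-7))*(181 + 2) - 1*(-30359)) - 1*(-14198) = ((-16 - 28)*183 + 30359) + 14198 = (-44*183 + 30359) + 14198 = (-8052 + 30359) + 14198 = 22307 + 14198 = 36505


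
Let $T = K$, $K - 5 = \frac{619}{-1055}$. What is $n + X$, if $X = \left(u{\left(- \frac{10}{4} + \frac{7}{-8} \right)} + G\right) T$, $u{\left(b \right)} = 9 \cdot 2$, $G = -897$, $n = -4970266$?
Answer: $- \frac{5247723254}{1055} \approx -4.9741 \cdot 10^{6}$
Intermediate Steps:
$K = \frac{4656}{1055}$ ($K = 5 + \frac{619}{-1055} = 5 + 619 \left(- \frac{1}{1055}\right) = 5 - \frac{619}{1055} = \frac{4656}{1055} \approx 4.4133$)
$T = \frac{4656}{1055} \approx 4.4133$
$u{\left(b \right)} = 18$
$X = - \frac{4092624}{1055}$ ($X = \left(18 - 897\right) \frac{4656}{1055} = \left(-879\right) \frac{4656}{1055} = - \frac{4092624}{1055} \approx -3879.3$)
$n + X = -4970266 - \frac{4092624}{1055} = - \frac{5247723254}{1055}$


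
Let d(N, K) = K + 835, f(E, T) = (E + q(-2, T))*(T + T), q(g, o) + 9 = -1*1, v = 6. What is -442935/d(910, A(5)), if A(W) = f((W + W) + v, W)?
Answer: -88587/179 ≈ -494.90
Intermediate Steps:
q(g, o) = -10 (q(g, o) = -9 - 1*1 = -9 - 1 = -10)
f(E, T) = 2*T*(-10 + E) (f(E, T) = (E - 10)*(T + T) = (-10 + E)*(2*T) = 2*T*(-10 + E))
A(W) = 2*W*(-4 + 2*W) (A(W) = 2*W*(-10 + ((W + W) + 6)) = 2*W*(-10 + (2*W + 6)) = 2*W*(-10 + (6 + 2*W)) = 2*W*(-4 + 2*W))
d(N, K) = 835 + K
-442935/d(910, A(5)) = -442935/(835 + 4*5*(-2 + 5)) = -442935/(835 + 4*5*3) = -442935/(835 + 60) = -442935/895 = -442935*1/895 = -88587/179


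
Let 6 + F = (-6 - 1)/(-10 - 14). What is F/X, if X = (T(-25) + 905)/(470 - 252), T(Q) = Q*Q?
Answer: -14933/18360 ≈ -0.81334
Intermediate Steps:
F = -137/24 (F = -6 + (-6 - 1)/(-10 - 14) = -6 - 7/(-24) = -6 - 7*(-1/24) = -6 + 7/24 = -137/24 ≈ -5.7083)
T(Q) = Q²
X = 765/109 (X = ((-25)² + 905)/(470 - 252) = (625 + 905)/218 = 1530*(1/218) = 765/109 ≈ 7.0183)
F/X = -137/(24*765/109) = -137/24*109/765 = -14933/18360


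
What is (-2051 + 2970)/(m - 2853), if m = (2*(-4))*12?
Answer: -919/2949 ≈ -0.31163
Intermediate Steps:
m = -96 (m = -8*12 = -96)
(-2051 + 2970)/(m - 2853) = (-2051 + 2970)/(-96 - 2853) = 919/(-2949) = 919*(-1/2949) = -919/2949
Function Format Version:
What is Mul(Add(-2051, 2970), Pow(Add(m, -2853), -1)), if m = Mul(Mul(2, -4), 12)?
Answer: Rational(-919, 2949) ≈ -0.31163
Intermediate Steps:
m = -96 (m = Mul(-8, 12) = -96)
Mul(Add(-2051, 2970), Pow(Add(m, -2853), -1)) = Mul(Add(-2051, 2970), Pow(Add(-96, -2853), -1)) = Mul(919, Pow(-2949, -1)) = Mul(919, Rational(-1, 2949)) = Rational(-919, 2949)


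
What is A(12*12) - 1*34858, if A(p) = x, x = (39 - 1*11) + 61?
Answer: -34769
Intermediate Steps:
x = 89 (x = (39 - 11) + 61 = 28 + 61 = 89)
A(p) = 89
A(12*12) - 1*34858 = 89 - 1*34858 = 89 - 34858 = -34769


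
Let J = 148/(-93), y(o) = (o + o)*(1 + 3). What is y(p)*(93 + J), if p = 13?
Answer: 884104/93 ≈ 9506.5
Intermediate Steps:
y(o) = 8*o (y(o) = (2*o)*4 = 8*o)
J = -148/93 (J = 148*(-1/93) = -148/93 ≈ -1.5914)
y(p)*(93 + J) = (8*13)*(93 - 148/93) = 104*(8501/93) = 884104/93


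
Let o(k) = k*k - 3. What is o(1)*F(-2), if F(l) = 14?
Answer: -28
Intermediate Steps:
o(k) = -3 + k**2 (o(k) = k**2 - 3 = -3 + k**2)
o(1)*F(-2) = (-3 + 1**2)*14 = (-3 + 1)*14 = -2*14 = -28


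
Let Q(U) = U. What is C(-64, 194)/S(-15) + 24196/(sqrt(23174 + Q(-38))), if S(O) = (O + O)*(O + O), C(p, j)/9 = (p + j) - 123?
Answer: 7/100 + 6049*sqrt(1446)/1446 ≈ 159.14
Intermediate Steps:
C(p, j) = -1107 + 9*j + 9*p (C(p, j) = 9*((p + j) - 123) = 9*((j + p) - 123) = 9*(-123 + j + p) = -1107 + 9*j + 9*p)
S(O) = 4*O**2 (S(O) = (2*O)*(2*O) = 4*O**2)
C(-64, 194)/S(-15) + 24196/(sqrt(23174 + Q(-38))) = (-1107 + 9*194 + 9*(-64))/((4*(-15)**2)) + 24196/(sqrt(23174 - 38)) = (-1107 + 1746 - 576)/((4*225)) + 24196/(sqrt(23136)) = 63/900 + 24196/((4*sqrt(1446))) = 63*(1/900) + 24196*(sqrt(1446)/5784) = 7/100 + 6049*sqrt(1446)/1446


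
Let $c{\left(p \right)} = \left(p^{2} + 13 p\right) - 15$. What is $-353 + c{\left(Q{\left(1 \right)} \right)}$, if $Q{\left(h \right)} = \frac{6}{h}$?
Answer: $-254$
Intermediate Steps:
$c{\left(p \right)} = -15 + p^{2} + 13 p$
$-353 + c{\left(Q{\left(1 \right)} \right)} = -353 + \left(-15 + \left(\frac{6}{1}\right)^{2} + 13 \cdot \frac{6}{1}\right) = -353 + \left(-15 + \left(6 \cdot 1\right)^{2} + 13 \cdot 6 \cdot 1\right) = -353 + \left(-15 + 6^{2} + 13 \cdot 6\right) = -353 + \left(-15 + 36 + 78\right) = -353 + 99 = -254$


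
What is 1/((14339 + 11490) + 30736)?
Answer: 1/56565 ≈ 1.7679e-5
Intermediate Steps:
1/((14339 + 11490) + 30736) = 1/(25829 + 30736) = 1/56565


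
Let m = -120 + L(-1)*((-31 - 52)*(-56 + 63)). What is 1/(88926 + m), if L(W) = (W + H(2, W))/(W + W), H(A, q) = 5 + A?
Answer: 1/90549 ≈ 1.1044e-5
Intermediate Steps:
L(W) = (7 + W)/(2*W) (L(W) = (W + (5 + 2))/(W + W) = (W + 7)/((2*W)) = (7 + W)*(1/(2*W)) = (7 + W)/(2*W))
m = 1623 (m = -120 + ((1/2)*(7 - 1)/(-1))*((-31 - 52)*(-56 + 63)) = -120 + ((1/2)*(-1)*6)*(-83*7) = -120 - 3*(-581) = -120 + 1743 = 1623)
1/(88926 + m) = 1/(88926 + 1623) = 1/90549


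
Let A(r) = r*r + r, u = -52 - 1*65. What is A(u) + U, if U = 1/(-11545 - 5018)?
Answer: 224793035/16563 ≈ 13572.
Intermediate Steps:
u = -117 (u = -52 - 65 = -117)
A(r) = r + r² (A(r) = r² + r = r + r²)
U = -1/16563 (U = 1/(-16563) = -1/16563 ≈ -6.0376e-5)
A(u) + U = -117*(1 - 117) - 1/16563 = -117*(-116) - 1/16563 = 13572 - 1/16563 = 224793035/16563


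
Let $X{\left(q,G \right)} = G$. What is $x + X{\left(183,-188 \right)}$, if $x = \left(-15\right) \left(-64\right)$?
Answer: $772$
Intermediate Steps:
$x = 960$
$x + X{\left(183,-188 \right)} = 960 - 188 = 772$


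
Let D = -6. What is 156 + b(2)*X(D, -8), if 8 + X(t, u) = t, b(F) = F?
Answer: 128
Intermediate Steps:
X(t, u) = -8 + t
156 + b(2)*X(D, -8) = 156 + 2*(-8 - 6) = 156 + 2*(-14) = 156 - 28 = 128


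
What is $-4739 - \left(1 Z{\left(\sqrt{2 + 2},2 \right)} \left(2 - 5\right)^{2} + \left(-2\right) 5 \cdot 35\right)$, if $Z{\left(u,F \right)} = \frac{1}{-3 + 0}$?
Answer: $-4386$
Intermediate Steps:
$Z{\left(u,F \right)} = - \frac{1}{3}$ ($Z{\left(u,F \right)} = \frac{1}{-3} = - \frac{1}{3}$)
$-4739 - \left(1 Z{\left(\sqrt{2 + 2},2 \right)} \left(2 - 5\right)^{2} + \left(-2\right) 5 \cdot 35\right) = -4739 - \left(1 \left(- \frac{1}{3}\right) \left(2 - 5\right)^{2} + \left(-2\right) 5 \cdot 35\right) = -4739 - \left(- \frac{\left(-3\right)^{2}}{3} - 350\right) = -4739 - \left(\left(- \frac{1}{3}\right) 9 - 350\right) = -4739 - \left(-3 - 350\right) = -4739 - -353 = -4739 + 353 = -4386$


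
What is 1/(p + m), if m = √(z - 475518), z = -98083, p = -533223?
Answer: -533223/284327341330 - I*√573601/284327341330 ≈ -1.8754e-6 - 2.6637e-9*I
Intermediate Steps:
m = I*√573601 (m = √(-98083 - 475518) = √(-573601) = I*√573601 ≈ 757.36*I)
1/(p + m) = 1/(-533223 + I*√573601)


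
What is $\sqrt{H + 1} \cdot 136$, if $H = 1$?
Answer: $136 \sqrt{2} \approx 192.33$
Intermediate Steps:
$\sqrt{H + 1} \cdot 136 = \sqrt{1 + 1} \cdot 136 = \sqrt{2} \cdot 136 = 136 \sqrt{2}$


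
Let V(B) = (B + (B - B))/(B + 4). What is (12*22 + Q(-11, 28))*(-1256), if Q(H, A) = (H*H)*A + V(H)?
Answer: -32122200/7 ≈ -4.5889e+6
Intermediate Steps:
V(B) = B/(4 + B) (V(B) = (B + 0)/(4 + B) = B/(4 + B))
Q(H, A) = A*H**2 + H/(4 + H) (Q(H, A) = (H*H)*A + H/(4 + H) = H**2*A + H/(4 + H) = A*H**2 + H/(4 + H))
(12*22 + Q(-11, 28))*(-1256) = (12*22 - 11*(1 + 28*(-11)*(4 - 11))/(4 - 11))*(-1256) = (264 - 11*(1 + 28*(-11)*(-7))/(-7))*(-1256) = (264 - 11*(-1/7)*(1 + 2156))*(-1256) = (264 - 11*(-1/7)*2157)*(-1256) = (264 + 23727/7)*(-1256) = (25575/7)*(-1256) = -32122200/7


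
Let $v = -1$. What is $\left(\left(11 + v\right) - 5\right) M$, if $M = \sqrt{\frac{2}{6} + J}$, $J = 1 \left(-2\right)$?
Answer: $\frac{5 i \sqrt{15}}{3} \approx 6.455 i$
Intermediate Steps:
$J = -2$
$M = \frac{i \sqrt{15}}{3}$ ($M = \sqrt{\frac{2}{6} - 2} = \sqrt{2 \cdot \frac{1}{6} - 2} = \sqrt{\frac{1}{3} - 2} = \sqrt{- \frac{5}{3}} = \frac{i \sqrt{15}}{3} \approx 1.291 i$)
$\left(\left(11 + v\right) - 5\right) M = \left(\left(11 - 1\right) - 5\right) \frac{i \sqrt{15}}{3} = \left(10 - 5\right) \frac{i \sqrt{15}}{3} = 5 \frac{i \sqrt{15}}{3} = \frac{5 i \sqrt{15}}{3}$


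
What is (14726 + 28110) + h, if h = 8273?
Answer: 51109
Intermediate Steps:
(14726 + 28110) + h = (14726 + 28110) + 8273 = 42836 + 8273 = 51109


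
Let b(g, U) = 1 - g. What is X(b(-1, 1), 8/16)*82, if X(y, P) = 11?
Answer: 902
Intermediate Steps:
X(b(-1, 1), 8/16)*82 = 11*82 = 902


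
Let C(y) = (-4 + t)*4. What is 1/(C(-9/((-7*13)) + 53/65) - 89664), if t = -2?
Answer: -1/89688 ≈ -1.1150e-5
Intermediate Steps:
C(y) = -24 (C(y) = (-4 - 2)*4 = -6*4 = -24)
1/(C(-9/((-7*13)) + 53/65) - 89664) = 1/(-24 - 89664) = 1/(-89688) = -1/89688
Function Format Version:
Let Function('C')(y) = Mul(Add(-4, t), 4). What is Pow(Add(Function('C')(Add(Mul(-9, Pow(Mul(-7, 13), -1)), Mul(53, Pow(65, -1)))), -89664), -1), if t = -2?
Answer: Rational(-1, 89688) ≈ -1.1150e-5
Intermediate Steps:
Function('C')(y) = -24 (Function('C')(y) = Mul(Add(-4, -2), 4) = Mul(-6, 4) = -24)
Pow(Add(Function('C')(Add(Mul(-9, Pow(Mul(-7, 13), -1)), Mul(53, Pow(65, -1)))), -89664), -1) = Pow(Add(-24, -89664), -1) = Pow(-89688, -1) = Rational(-1, 89688)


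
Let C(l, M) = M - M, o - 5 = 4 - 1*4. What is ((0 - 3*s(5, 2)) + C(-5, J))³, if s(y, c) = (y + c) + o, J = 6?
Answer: -46656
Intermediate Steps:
o = 5 (o = 5 + (4 - 1*4) = 5 + (4 - 4) = 5 + 0 = 5)
s(y, c) = 5 + c + y (s(y, c) = (y + c) + 5 = (c + y) + 5 = 5 + c + y)
C(l, M) = 0
((0 - 3*s(5, 2)) + C(-5, J))³ = ((0 - 3*(5 + 2 + 5)) + 0)³ = ((0 - 3*12) + 0)³ = ((0 - 36) + 0)³ = (-36 + 0)³ = (-36)³ = -46656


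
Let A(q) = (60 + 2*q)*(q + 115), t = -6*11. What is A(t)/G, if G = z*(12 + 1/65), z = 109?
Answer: -229320/85129 ≈ -2.6938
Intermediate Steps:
t = -66
G = 85129/65 (G = 109*(12 + 1/65) = 109*(781/65) = 85129/65 ≈ 1309.7)
A(q) = (60 + 2*q)*(115 + q)
A(t)/G = (6900 + 2*(-66)**2 + 290*(-66))/(85129/65) = (6900 + 2*4356 - 19140)*(65/85129) = (6900 + 8712 - 19140)*(65/85129) = -3528*65/85129 = -229320/85129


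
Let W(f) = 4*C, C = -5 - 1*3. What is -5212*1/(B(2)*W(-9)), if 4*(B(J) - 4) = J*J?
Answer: 1303/40 ≈ 32.575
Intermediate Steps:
B(J) = 4 + J²/4 (B(J) = 4 + (J*J)/4 = 4 + J²/4)
C = -8 (C = -5 - 3 = -8)
W(f) = -32 (W(f) = 4*(-8) = -32)
-5212*1/(B(2)*W(-9)) = -5212*(-1/(32*(4 + (¼)*2²))) = -5212*(-1/(32*(4 + (¼)*4))) = -5212*(-1/(32*(4 + 1))) = -5212/((-32*5)) = -5212/(-160) = -5212*(-1/160) = 1303/40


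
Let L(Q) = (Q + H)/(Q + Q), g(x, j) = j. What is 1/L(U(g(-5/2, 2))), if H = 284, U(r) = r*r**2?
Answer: 4/73 ≈ 0.054795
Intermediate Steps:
U(r) = r**3
L(Q) = (284 + Q)/(2*Q) (L(Q) = (Q + 284)/(Q + Q) = (284 + Q)/((2*Q)) = (284 + Q)*(1/(2*Q)) = (284 + Q)/(2*Q))
1/L(U(g(-5/2, 2))) = 1/((284 + 2**3)/(2*(2**3))) = 1/((1/2)*(284 + 8)/8) = 1/((1/2)*(1/8)*292) = 1/(73/4) = 4/73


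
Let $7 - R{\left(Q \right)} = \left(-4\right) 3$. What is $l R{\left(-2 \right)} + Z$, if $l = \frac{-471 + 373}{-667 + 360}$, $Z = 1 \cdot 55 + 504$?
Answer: $\frac{173475}{307} \approx 565.07$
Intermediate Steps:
$Z = 559$ ($Z = 55 + 504 = 559$)
$l = \frac{98}{307}$ ($l = - \frac{98}{-307} = \left(-98\right) \left(- \frac{1}{307}\right) = \frac{98}{307} \approx 0.31922$)
$R{\left(Q \right)} = 19$ ($R{\left(Q \right)} = 7 - \left(-4\right) 3 = 7 - -12 = 7 + 12 = 19$)
$l R{\left(-2 \right)} + Z = \frac{98}{307} \cdot 19 + 559 = \frac{1862}{307} + 559 = \frac{173475}{307}$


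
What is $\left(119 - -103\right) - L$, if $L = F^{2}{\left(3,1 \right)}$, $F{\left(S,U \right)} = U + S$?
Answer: $206$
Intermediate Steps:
$F{\left(S,U \right)} = S + U$
$L = 16$ ($L = \left(3 + 1\right)^{2} = 4^{2} = 16$)
$\left(119 - -103\right) - L = \left(119 - -103\right) - 16 = \left(119 + 103\right) - 16 = 222 - 16 = 206$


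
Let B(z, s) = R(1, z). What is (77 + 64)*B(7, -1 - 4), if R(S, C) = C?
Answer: 987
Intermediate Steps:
B(z, s) = z
(77 + 64)*B(7, -1 - 4) = (77 + 64)*7 = 141*7 = 987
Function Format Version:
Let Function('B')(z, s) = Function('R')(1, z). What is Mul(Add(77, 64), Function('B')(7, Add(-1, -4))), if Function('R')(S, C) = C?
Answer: 987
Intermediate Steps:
Function('B')(z, s) = z
Mul(Add(77, 64), Function('B')(7, Add(-1, -4))) = Mul(Add(77, 64), 7) = Mul(141, 7) = 987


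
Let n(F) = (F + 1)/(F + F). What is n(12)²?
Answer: 169/576 ≈ 0.29340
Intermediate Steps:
n(F) = (1 + F)/(2*F) (n(F) = (1 + F)/((2*F)) = (1 + F)*(1/(2*F)) = (1 + F)/(2*F))
n(12)² = ((½)*(1 + 12)/12)² = ((½)*(1/12)*13)² = (13/24)² = 169/576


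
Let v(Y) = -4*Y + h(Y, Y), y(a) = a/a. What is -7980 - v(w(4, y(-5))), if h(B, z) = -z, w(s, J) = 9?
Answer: -7935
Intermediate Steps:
y(a) = 1
v(Y) = -5*Y (v(Y) = -4*Y - Y = -5*Y)
-7980 - v(w(4, y(-5))) = -7980 - (-5)*9 = -7980 - 1*(-45) = -7980 + 45 = -7935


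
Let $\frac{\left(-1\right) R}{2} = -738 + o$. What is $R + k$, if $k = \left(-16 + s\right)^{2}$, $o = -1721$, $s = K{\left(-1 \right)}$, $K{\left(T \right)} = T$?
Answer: $5207$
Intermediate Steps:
$s = -1$
$R = 4918$ ($R = - 2 \left(-738 - 1721\right) = \left(-2\right) \left(-2459\right) = 4918$)
$k = 289$ ($k = \left(-16 - 1\right)^{2} = \left(-17\right)^{2} = 289$)
$R + k = 4918 + 289 = 5207$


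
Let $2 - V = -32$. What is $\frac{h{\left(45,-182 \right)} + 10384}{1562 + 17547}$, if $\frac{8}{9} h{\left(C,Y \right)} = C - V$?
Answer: $\frac{83171}{152872} \approx 0.54406$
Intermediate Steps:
$V = 34$ ($V = 2 - -32 = 2 + 32 = 34$)
$h{\left(C,Y \right)} = - \frac{153}{4} + \frac{9 C}{8}$ ($h{\left(C,Y \right)} = \frac{9 \left(C - 34\right)}{8} = \frac{9 \left(-34 + C\right)}{8} = - \frac{153}{4} + \frac{9 C}{8}$)
$\frac{h{\left(45,-182 \right)} + 10384}{1562 + 17547} = \frac{\left(- \frac{153}{4} + \frac{9}{8} \cdot 45\right) + 10384}{1562 + 17547} = \frac{\left(- \frac{153}{4} + \frac{405}{8}\right) + 10384}{19109} = \left(\frac{99}{8} + 10384\right) \frac{1}{19109} = \frac{83171}{8} \cdot \frac{1}{19109} = \frac{83171}{152872}$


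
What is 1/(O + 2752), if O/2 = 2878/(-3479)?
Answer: 3479/9568452 ≈ 0.00036359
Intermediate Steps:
O = -5756/3479 (O = 2*(2878/(-3479)) = 2*(2878*(-1/3479)) = 2*(-2878/3479) = -5756/3479 ≈ -1.6545)
1/(O + 2752) = 1/(-5756/3479 + 2752) = 1/(9568452/3479) = 3479/9568452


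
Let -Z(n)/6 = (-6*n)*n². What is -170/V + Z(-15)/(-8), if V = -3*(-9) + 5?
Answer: 242915/16 ≈ 15182.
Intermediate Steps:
Z(n) = 36*n³ (Z(n) = -6*(-6*n)*n² = -(-36)*n³ = 36*n³)
V = 32 (V = 27 + 5 = 32)
-170/V + Z(-15)/(-8) = -170/32 + (36*(-15)³)/(-8) = -170*1/32 + (36*(-3375))*(-⅛) = -85/16 - 121500*(-⅛) = -85/16 + 30375/2 = 242915/16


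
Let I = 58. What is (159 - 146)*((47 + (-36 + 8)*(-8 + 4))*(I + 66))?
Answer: 256308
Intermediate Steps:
(159 - 146)*((47 + (-36 + 8)*(-8 + 4))*(I + 66)) = (159 - 146)*((47 + (-36 + 8)*(-8 + 4))*(58 + 66)) = 13*((47 - 28*(-4))*124) = 13*((47 + 112)*124) = 13*(159*124) = 13*19716 = 256308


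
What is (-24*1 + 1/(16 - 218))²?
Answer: 23512801/40804 ≈ 576.24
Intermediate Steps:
(-24*1 + 1/(16 - 218))² = (-24 + 1/(-202))² = (-24 - 1/202)² = (-4849/202)² = 23512801/40804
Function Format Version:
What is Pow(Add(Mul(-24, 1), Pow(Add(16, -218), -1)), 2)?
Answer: Rational(23512801, 40804) ≈ 576.24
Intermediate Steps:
Pow(Add(Mul(-24, 1), Pow(Add(16, -218), -1)), 2) = Pow(Add(-24, Pow(-202, -1)), 2) = Pow(Add(-24, Rational(-1, 202)), 2) = Pow(Rational(-4849, 202), 2) = Rational(23512801, 40804)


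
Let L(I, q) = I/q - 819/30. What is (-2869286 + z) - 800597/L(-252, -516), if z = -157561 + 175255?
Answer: -4647392494/1647 ≈ -2.8217e+6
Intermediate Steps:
L(I, q) = -273/10 + I/q (L(I, q) = I/q - 819*1/30 = I/q - 273/10 = -273/10 + I/q)
z = 17694
(-2869286 + z) - 800597/L(-252, -516) = (-2869286 + 17694) - 800597/(-273/10 - 252/(-516)) = -2851592 - 800597/(-273/10 - 252*(-1/516)) = -2851592 - 800597/(-273/10 + 21/43) = -2851592 - 800597/(-11529/430) = -2851592 - 800597*(-430/11529) = -2851592 + 49179530/1647 = -4647392494/1647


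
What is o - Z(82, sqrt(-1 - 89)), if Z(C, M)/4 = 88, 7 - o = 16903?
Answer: -17248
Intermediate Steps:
o = -16896 (o = 7 - 1*16903 = 7 - 16903 = -16896)
Z(C, M) = 352 (Z(C, M) = 4*88 = 352)
o - Z(82, sqrt(-1 - 89)) = -16896 - 1*352 = -16896 - 352 = -17248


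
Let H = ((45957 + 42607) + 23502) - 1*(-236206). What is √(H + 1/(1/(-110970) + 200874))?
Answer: √173052224960417629142476382/22290987779 ≈ 590.15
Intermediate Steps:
H = 348272 (H = (88564 + 23502) + 236206 = 112066 + 236206 = 348272)
√(H + 1/(1/(-110970) + 200874)) = √(348272 + 1/(1/(-110970) + 200874)) = √(348272 + 1/(-1/110970 + 200874)) = √(348272 + 1/(22290987779/110970)) = √(348272 + 110970/22290987779) = √(7763326895878858/22290987779) = √173052224960417629142476382/22290987779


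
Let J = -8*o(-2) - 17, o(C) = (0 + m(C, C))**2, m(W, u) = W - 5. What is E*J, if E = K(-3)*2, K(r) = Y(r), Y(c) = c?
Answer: 2454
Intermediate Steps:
m(W, u) = -5 + W
o(C) = (-5 + C)**2 (o(C) = (0 + (-5 + C))**2 = (-5 + C)**2)
K(r) = r
E = -6 (E = -3*2 = -6)
J = -409 (J = -8*(-5 - 2)**2 - 17 = -8*(-7)**2 - 17 = -8*49 - 17 = -392 - 17 = -409)
E*J = -6*(-409) = 2454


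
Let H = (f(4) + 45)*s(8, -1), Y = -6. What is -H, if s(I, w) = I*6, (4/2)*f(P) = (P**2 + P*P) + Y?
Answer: -2784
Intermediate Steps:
f(P) = -3 + P**2 (f(P) = ((P**2 + P*P) - 6)/2 = ((P**2 + P**2) - 6)/2 = (2*P**2 - 6)/2 = (-6 + 2*P**2)/2 = -3 + P**2)
s(I, w) = 6*I
H = 2784 (H = ((-3 + 4**2) + 45)*(6*8) = ((-3 + 16) + 45)*48 = (13 + 45)*48 = 58*48 = 2784)
-H = -1*2784 = -2784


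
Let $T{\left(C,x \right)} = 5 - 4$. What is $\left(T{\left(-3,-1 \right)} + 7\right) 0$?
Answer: $0$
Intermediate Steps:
$T{\left(C,x \right)} = 1$ ($T{\left(C,x \right)} = 5 - 4 = 1$)
$\left(T{\left(-3,-1 \right)} + 7\right) 0 = \left(1 + 7\right) 0 = 8 \cdot 0 = 0$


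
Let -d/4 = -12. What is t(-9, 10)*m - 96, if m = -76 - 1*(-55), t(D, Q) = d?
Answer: -1104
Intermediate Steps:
d = 48 (d = -4*(-12) = 48)
t(D, Q) = 48
m = -21 (m = -76 + 55 = -21)
t(-9, 10)*m - 96 = 48*(-21) - 96 = -1008 - 96 = -1104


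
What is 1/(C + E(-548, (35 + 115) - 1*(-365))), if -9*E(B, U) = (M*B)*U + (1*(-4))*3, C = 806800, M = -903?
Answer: -1/27509272 ≈ -3.6351e-8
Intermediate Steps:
E(B, U) = 4/3 + 301*B*U/3 (E(B, U) = -((-903*B)*U + (1*(-4))*3)/9 = -(-903*B*U - 4*3)/9 = -(-903*B*U - 12)/9 = -(-12 - 903*B*U)/9 = 4/3 + 301*B*U/3)
1/(C + E(-548, (35 + 115) - 1*(-365))) = 1/(806800 + (4/3 + (301/3)*(-548)*((35 + 115) - 1*(-365)))) = 1/(806800 + (4/3 + (301/3)*(-548)*(150 + 365))) = 1/(806800 + (4/3 + (301/3)*(-548)*515)) = 1/(806800 + (4/3 - 84948220/3)) = 1/(806800 - 28316072) = 1/(-27509272) = -1/27509272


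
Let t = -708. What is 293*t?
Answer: -207444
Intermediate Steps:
293*t = 293*(-708) = -207444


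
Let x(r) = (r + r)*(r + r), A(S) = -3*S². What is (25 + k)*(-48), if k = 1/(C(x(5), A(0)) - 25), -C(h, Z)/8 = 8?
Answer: -106752/89 ≈ -1199.5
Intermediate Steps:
x(r) = 4*r² (x(r) = (2*r)*(2*r) = 4*r²)
C(h, Z) = -64 (C(h, Z) = -8*8 = -64)
k = -1/89 (k = 1/(-64 - 25) = 1/(-89) = -1/89 ≈ -0.011236)
(25 + k)*(-48) = (25 - 1/89)*(-48) = (2224/89)*(-48) = -106752/89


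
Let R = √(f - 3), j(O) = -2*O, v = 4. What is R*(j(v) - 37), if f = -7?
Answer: -45*I*√10 ≈ -142.3*I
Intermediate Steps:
R = I*√10 (R = √(-7 - 3) = √(-10) = I*√10 ≈ 3.1623*I)
R*(j(v) - 37) = (I*√10)*(-2*4 - 37) = (I*√10)*(-8 - 37) = (I*√10)*(-45) = -45*I*√10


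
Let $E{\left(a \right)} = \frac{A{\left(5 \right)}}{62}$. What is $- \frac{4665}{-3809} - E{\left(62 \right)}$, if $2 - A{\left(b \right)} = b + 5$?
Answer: $\frac{159851}{118079} \approx 1.3538$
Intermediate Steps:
$A{\left(b \right)} = -3 - b$ ($A{\left(b \right)} = 2 - \left(b + 5\right) = 2 - \left(5 + b\right) = -3 - b$)
$E{\left(a \right)} = - \frac{4}{31}$ ($E{\left(a \right)} = \frac{-3 - 5}{62} = \left(-3 - 5\right) \frac{1}{62} = \left(-8\right) \frac{1}{62} = - \frac{4}{31}$)
$- \frac{4665}{-3809} - E{\left(62 \right)} = - \frac{4665}{-3809} - - \frac{4}{31} = \left(-4665\right) \left(- \frac{1}{3809}\right) + \frac{4}{31} = \frac{4665}{3809} + \frac{4}{31} = \frac{159851}{118079}$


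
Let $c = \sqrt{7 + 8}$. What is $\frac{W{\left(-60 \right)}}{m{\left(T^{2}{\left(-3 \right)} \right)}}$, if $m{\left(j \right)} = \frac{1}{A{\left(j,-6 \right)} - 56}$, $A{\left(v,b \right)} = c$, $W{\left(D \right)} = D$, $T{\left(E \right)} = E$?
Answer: $3360 - 60 \sqrt{15} \approx 3127.6$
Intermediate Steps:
$c = \sqrt{15} \approx 3.873$
$A{\left(v,b \right)} = \sqrt{15}$
$m{\left(j \right)} = \frac{1}{-56 + \sqrt{15}}$ ($m{\left(j \right)} = \frac{1}{\sqrt{15} - 56} = \frac{1}{-56 + \sqrt{15}}$)
$\frac{W{\left(-60 \right)}}{m{\left(T^{2}{\left(-3 \right)} \right)}} = - \frac{60}{- \frac{56}{3121} - \frac{\sqrt{15}}{3121}}$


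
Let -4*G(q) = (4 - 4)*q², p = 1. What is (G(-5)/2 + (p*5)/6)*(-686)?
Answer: -1715/3 ≈ -571.67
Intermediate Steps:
G(q) = 0 (G(q) = -(4 - 4)*q²/4 = -0*q² = -¼*0 = 0)
(G(-5)/2 + (p*5)/6)*(-686) = (0/2 + (1*5)/6)*(-686) = (0*(½) + 5*(⅙))*(-686) = (0 + ⅚)*(-686) = (⅚)*(-686) = -1715/3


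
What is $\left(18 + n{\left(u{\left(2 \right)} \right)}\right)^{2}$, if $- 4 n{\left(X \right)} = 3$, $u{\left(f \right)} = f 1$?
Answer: $\frac{4761}{16} \approx 297.56$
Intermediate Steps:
$u{\left(f \right)} = f$
$n{\left(X \right)} = - \frac{3}{4}$ ($n{\left(X \right)} = \left(- \frac{1}{4}\right) 3 = - \frac{3}{4}$)
$\left(18 + n{\left(u{\left(2 \right)} \right)}\right)^{2} = \left(18 - \frac{3}{4}\right)^{2} = \left(\frac{69}{4}\right)^{2} = \frac{4761}{16}$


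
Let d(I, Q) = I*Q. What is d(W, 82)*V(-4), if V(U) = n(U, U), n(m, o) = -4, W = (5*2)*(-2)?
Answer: 6560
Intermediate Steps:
W = -20 (W = 10*(-2) = -20)
V(U) = -4
d(W, 82)*V(-4) = -20*82*(-4) = -1640*(-4) = 6560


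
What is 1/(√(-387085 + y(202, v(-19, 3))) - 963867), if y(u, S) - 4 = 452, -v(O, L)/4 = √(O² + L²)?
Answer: -963867/929039980318 - I*√386629/929039980318 ≈ -1.0375e-6 - 6.6929e-10*I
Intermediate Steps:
v(O, L) = -4*√(L² + O²) (v(O, L) = -4*√(O² + L²) = -4*√(L² + O²))
y(u, S) = 456 (y(u, S) = 4 + 452 = 456)
1/(√(-387085 + y(202, v(-19, 3))) - 963867) = 1/(√(-387085 + 456) - 963867) = 1/(√(-386629) - 963867) = 1/(I*√386629 - 963867) = 1/(-963867 + I*√386629)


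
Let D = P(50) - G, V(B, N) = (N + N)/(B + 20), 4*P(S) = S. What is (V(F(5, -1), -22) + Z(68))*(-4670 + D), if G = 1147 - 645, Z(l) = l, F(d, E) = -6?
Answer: -2342413/7 ≈ -3.3463e+5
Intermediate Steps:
P(S) = S/4
G = 502
V(B, N) = 2*N/(20 + B) (V(B, N) = (2*N)/(20 + B) = 2*N/(20 + B))
D = -979/2 (D = (1/4)*50 - 1*502 = 25/2 - 502 = -979/2 ≈ -489.50)
(V(F(5, -1), -22) + Z(68))*(-4670 + D) = (2*(-22)/(20 - 6) + 68)*(-4670 - 979/2) = (2*(-22)/14 + 68)*(-10319/2) = (2*(-22)*(1/14) + 68)*(-10319/2) = (-22/7 + 68)*(-10319/2) = (454/7)*(-10319/2) = -2342413/7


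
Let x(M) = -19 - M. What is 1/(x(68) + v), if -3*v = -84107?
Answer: 3/83846 ≈ 3.5780e-5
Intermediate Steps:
v = 84107/3 (v = -⅓*(-84107) = 84107/3 ≈ 28036.)
1/(x(68) + v) = 1/((-19 - 1*68) + 84107/3) = 1/((-19 - 68) + 84107/3) = 1/(-87 + 84107/3) = 1/(83846/3) = 3/83846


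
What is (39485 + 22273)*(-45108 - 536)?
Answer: -2818882152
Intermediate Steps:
(39485 + 22273)*(-45108 - 536) = 61758*(-45644) = -2818882152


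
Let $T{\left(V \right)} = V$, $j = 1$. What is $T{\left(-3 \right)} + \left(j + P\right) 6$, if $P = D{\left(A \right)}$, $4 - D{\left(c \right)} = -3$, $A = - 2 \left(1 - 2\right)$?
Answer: $45$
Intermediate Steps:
$A = 2$ ($A = \left(-2\right) \left(-1\right) = 2$)
$D{\left(c \right)} = 7$ ($D{\left(c \right)} = 4 - -3 = 4 + 3 = 7$)
$P = 7$
$T{\left(-3 \right)} + \left(j + P\right) 6 = -3 + \left(1 + 7\right) 6 = -3 + 8 \cdot 6 = -3 + 48 = 45$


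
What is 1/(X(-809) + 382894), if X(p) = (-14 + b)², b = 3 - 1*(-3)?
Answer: 1/382958 ≈ 2.6113e-6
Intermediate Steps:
b = 6 (b = 3 + 3 = 6)
X(p) = 64 (X(p) = (-14 + 6)² = (-8)² = 64)
1/(X(-809) + 382894) = 1/(64 + 382894) = 1/382958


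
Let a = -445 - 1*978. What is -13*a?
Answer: 18499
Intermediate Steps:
a = -1423 (a = -445 - 978 = -1423)
-13*a = -13*(-1423) = 18499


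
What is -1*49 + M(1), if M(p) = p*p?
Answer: -48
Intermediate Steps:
M(p) = p**2
-1*49 + M(1) = -1*49 + 1**2 = -49 + 1 = -48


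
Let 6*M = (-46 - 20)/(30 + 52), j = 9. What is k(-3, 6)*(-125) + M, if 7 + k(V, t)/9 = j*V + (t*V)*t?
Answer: 13099489/82 ≈ 1.5975e+5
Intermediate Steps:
k(V, t) = -63 + 81*V + 9*V*t**2 (k(V, t) = -63 + 9*(9*V + (t*V)*t) = -63 + 9*(9*V + (V*t)*t) = -63 + 9*(9*V + V*t**2) = -63 + (81*V + 9*V*t**2) = -63 + 81*V + 9*V*t**2)
M = -11/82 (M = ((-46 - 20)/(30 + 52))/6 = (-66/82)/6 = (-66*1/82)/6 = (1/6)*(-33/41) = -11/82 ≈ -0.13415)
k(-3, 6)*(-125) + M = (-63 + 81*(-3) + 9*(-3)*6**2)*(-125) - 11/82 = (-63 - 243 + 9*(-3)*36)*(-125) - 11/82 = (-63 - 243 - 972)*(-125) - 11/82 = -1278*(-125) - 11/82 = 159750 - 11/82 = 13099489/82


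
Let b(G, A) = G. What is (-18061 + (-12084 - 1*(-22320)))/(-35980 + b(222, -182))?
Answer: 7825/35758 ≈ 0.21883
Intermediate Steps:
(-18061 + (-12084 - 1*(-22320)))/(-35980 + b(222, -182)) = (-18061 + (-12084 - 1*(-22320)))/(-35980 + 222) = (-18061 + (-12084 + 22320))/(-35758) = (-18061 + 10236)*(-1/35758) = -7825*(-1/35758) = 7825/35758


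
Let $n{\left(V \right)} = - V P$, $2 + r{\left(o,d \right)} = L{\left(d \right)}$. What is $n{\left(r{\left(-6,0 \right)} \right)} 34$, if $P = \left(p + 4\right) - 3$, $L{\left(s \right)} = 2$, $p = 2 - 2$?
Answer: $0$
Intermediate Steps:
$p = 0$ ($p = 2 - 2 = 0$)
$P = 1$ ($P = \left(0 + 4\right) - 3 = 4 - 3 = 1$)
$r{\left(o,d \right)} = 0$ ($r{\left(o,d \right)} = -2 + 2 = 0$)
$n{\left(V \right)} = - V$ ($n{\left(V \right)} = - V 1 = - V$)
$n{\left(r{\left(-6,0 \right)} \right)} 34 = \left(-1\right) 0 \cdot 34 = 0 \cdot 34 = 0$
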